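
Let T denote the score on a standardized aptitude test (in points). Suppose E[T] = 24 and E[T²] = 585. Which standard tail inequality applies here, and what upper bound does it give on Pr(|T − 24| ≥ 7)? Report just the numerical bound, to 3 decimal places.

The first two moments determine the variance, so Chebyshev's inequality is the sharpest standard bound available.
Var(T) = E[T²] − (E[T])² = 585 − 576 = 9.
Chebyshev's inequality: Pr(|T − μ| ≥ t) ≤ Var(T)/t² = 9/49 = 0.1837.

0.184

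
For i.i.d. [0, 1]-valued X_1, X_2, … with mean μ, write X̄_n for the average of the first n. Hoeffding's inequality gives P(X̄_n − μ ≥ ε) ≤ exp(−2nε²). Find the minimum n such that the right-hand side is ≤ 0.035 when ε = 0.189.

47

Require exp(−2nε²) ≤ 0.035, i.e. 2nε² ≥ ln(1/0.035) = 3.352407.
So n ≥ 3.352407 / (2·0.189²) = 46.925.
The smallest integer n is 47.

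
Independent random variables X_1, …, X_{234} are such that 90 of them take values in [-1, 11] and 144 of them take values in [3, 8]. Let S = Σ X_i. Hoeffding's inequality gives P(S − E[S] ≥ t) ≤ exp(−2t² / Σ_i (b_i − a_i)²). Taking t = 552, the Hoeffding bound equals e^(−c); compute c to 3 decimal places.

Σ(b_i − a_i)² = 90·12² + 144·5² = 16560.
c = 2t² / 16560 = 2·552² / 16560 = 36.8000.

36.800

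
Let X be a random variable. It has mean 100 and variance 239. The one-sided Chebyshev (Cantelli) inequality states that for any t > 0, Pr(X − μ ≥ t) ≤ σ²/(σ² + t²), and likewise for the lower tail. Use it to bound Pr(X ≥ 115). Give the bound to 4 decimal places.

0.5151

Here σ² = 239 and t = 15, so σ² + t² = 464.
Cantelli's bound: 239/464 = 0.5151.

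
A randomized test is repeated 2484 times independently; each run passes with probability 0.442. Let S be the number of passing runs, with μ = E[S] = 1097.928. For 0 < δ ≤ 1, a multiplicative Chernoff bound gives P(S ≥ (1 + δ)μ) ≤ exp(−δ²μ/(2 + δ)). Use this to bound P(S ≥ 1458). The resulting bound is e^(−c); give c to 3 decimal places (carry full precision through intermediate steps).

50.726

Write 1458 = (1 + δ)μ, so δ = 1458/1097.928 − 1 = 0.3279559…
Then the exponent is δ²μ/(2 + δ) = (1458 − μ)² / (μ·(2 + δ)) = 50.725938.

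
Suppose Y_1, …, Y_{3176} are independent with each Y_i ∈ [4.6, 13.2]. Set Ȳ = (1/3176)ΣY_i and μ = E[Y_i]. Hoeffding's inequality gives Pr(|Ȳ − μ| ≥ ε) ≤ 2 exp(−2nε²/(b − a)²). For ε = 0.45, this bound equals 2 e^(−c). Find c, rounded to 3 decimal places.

17.392

c = 2nε²/(b − a)² = 2·3176·0.45² / 8.6² = 17.3916.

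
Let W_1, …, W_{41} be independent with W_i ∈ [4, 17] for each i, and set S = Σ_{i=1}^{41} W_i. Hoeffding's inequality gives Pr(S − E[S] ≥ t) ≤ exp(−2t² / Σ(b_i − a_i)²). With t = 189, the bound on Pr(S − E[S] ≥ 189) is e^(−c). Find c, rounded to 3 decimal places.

10.311

Σ(b_i − a_i)² = 41·(13)² = 6929.
c = 2t²/6929 = 2·189²/6929 = 10.3106.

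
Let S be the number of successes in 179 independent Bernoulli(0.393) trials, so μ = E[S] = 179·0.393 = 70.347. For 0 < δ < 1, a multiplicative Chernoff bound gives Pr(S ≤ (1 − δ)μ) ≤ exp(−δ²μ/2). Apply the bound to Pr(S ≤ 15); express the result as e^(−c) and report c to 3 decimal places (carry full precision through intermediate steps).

Write 15 = (1 − δ)μ, so δ = 1 − 15/70.347 = 0.7867713…
Then the exponent is δ²μ/2 = (μ − 15)²/(2μ) = 21.772715.

21.773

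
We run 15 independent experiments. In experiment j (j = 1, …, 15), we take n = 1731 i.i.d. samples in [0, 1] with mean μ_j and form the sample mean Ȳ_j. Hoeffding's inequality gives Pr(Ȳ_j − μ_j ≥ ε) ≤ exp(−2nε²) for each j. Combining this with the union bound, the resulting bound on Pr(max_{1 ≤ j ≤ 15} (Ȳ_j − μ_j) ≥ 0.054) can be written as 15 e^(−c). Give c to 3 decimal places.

Union bound over the 15 events: Pr(max_{1 ≤ j ≤ 15} (Ȳ_j − μ_j) ≥ 0.054) ≤ 15·exp(−2nε²) = 15 exp(−2·1731·0.054²).
So c = 2·1731·0.054² = 10.0952.

10.095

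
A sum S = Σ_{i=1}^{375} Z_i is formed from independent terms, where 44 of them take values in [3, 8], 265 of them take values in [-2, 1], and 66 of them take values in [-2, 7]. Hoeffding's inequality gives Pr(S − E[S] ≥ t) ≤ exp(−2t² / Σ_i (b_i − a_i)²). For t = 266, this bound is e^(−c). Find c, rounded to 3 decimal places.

16.024

Σ(b_i − a_i)² = 44·5² + 265·3² + 66·9² = 8831.
c = 2t² / 8831 = 2·266² / 8831 = 16.0245.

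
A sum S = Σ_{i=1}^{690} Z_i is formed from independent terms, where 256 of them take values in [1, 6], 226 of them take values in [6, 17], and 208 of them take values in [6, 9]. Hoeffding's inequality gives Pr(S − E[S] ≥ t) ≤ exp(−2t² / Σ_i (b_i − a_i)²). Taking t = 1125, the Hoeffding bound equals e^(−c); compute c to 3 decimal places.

Σ(b_i − a_i)² = 256·5² + 226·11² + 208·3² = 35618.
c = 2t² / 35618 = 2·1125² / 35618 = 71.0666.

71.067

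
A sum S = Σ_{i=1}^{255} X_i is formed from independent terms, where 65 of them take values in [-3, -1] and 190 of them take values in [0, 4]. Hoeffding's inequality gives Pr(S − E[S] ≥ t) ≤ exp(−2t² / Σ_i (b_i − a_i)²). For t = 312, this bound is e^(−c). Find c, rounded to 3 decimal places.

Σ(b_i − a_i)² = 65·2² + 190·4² = 3300.
c = 2t² / 3300 = 2·312² / 3300 = 58.9964.

58.996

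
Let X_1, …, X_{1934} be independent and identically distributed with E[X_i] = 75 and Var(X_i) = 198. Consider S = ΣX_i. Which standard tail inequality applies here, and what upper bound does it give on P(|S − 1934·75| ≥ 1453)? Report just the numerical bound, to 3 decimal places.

With mean and variance of each term known, Chebyshev's inequality bounds the deviation of the sum (or sample mean).
Var(S) = n·Var(X_i) = 1934·198 = 382932.
Chebyshev: P(|S − 1934·75| ≥ 1453) ≤ Var(S)/1453² = 382932/2111209 = 0.1814.

0.181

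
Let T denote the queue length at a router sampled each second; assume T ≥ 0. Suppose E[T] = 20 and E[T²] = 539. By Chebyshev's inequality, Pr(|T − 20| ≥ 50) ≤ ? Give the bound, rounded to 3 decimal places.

Var(T) = E[T²] − (E[T])² = 539 − 400 = 139.
Chebyshev's inequality: Pr(|T − μ| ≥ t) ≤ Var(T)/t² = 139/2500 = 0.0556.

0.056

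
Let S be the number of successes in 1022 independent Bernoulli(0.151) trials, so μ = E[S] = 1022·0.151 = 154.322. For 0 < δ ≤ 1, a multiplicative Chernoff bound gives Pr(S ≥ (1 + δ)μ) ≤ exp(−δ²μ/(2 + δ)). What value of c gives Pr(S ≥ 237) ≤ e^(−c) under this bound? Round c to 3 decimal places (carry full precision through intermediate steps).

Write 237 = (1 + δ)μ, so δ = 237/154.322 − 1 = 0.5357499…
Then the exponent is δ²μ/(2 + δ) = (237 − μ)² / (μ·(2 + δ)) = 17.468100.

17.468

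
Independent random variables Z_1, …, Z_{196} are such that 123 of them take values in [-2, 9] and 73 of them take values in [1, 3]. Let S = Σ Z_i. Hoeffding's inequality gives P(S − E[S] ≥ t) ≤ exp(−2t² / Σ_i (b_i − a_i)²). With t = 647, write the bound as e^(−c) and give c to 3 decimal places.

Σ(b_i − a_i)² = 123·11² + 73·2² = 15175.
c = 2t² / 15175 = 2·647² / 15175 = 55.1709.

55.171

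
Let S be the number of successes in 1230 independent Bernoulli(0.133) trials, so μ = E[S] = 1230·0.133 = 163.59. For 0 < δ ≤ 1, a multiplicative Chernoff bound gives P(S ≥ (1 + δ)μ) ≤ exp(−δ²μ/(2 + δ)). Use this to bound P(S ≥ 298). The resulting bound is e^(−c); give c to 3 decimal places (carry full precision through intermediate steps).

Write 298 = (1 + δ)μ, so δ = 298/163.59 − 1 = 0.8216272…
Then the exponent is δ²μ/(2 + δ) = (298 − μ)² / (μ·(2 + δ)) = 39.138734.

39.139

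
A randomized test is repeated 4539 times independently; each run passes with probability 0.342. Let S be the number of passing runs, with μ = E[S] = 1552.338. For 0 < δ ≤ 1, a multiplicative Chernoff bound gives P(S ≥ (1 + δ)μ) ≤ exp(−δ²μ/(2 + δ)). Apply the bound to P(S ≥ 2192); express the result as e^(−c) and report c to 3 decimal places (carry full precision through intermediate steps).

109.276

Write 2192 = (1 + δ)μ, so δ = 2192/1552.338 − 1 = 0.4120636…
Then the exponent is δ²μ/(2 + δ) = (2192 − μ)² / (μ·(2 + δ)) = 109.276319.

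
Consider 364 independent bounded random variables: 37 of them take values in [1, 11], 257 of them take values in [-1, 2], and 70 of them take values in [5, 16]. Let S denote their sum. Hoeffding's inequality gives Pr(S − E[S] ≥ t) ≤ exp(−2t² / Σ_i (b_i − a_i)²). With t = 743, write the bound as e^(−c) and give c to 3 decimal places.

76.234

Σ(b_i − a_i)² = 37·10² + 257·3² + 70·11² = 14483.
c = 2t² / 14483 = 2·743² / 14483 = 76.2341.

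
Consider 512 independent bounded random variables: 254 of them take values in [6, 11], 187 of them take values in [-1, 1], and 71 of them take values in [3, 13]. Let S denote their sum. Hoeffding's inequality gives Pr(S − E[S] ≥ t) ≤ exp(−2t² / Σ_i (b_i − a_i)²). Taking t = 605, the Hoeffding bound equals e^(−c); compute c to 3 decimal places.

51.560

Σ(b_i − a_i)² = 254·5² + 187·2² + 71·10² = 14198.
c = 2t² / 14198 = 2·605² / 14198 = 51.5601.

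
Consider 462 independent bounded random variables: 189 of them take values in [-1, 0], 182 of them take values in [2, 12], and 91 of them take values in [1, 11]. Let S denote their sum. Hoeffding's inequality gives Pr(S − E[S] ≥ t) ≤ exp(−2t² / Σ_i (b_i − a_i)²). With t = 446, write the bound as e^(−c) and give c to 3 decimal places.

14.472

Σ(b_i − a_i)² = 189·1² + 182·10² + 91·10² = 27489.
c = 2t² / 27489 = 2·446² / 27489 = 14.4724.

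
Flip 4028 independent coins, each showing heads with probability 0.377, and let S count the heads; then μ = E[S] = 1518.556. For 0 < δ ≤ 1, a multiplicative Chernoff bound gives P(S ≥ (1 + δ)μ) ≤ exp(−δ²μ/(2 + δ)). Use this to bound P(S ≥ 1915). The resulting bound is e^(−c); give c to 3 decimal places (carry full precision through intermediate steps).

Write 1915 = (1 + δ)μ, so δ = 1915/1518.556 − 1 = 0.2610664…
Then the exponent is δ²μ/(2 + δ) = (1915 − μ)² / (μ·(2 + δ)) = 45.774074.

45.774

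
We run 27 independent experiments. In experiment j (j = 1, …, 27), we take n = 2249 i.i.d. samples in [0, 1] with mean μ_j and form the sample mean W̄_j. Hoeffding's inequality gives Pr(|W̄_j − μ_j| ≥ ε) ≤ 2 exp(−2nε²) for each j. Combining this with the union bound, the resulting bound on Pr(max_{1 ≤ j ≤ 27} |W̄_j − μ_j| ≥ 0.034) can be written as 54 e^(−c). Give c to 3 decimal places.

Union bound over the 27 events: Pr(max_{1 ≤ j ≤ 27} |W̄_j − μ_j| ≥ 0.034) ≤ 27·2·exp(−2nε²) = 54 exp(−2·2249·0.034²).
So c = 2·2249·0.034² = 5.1997.

5.200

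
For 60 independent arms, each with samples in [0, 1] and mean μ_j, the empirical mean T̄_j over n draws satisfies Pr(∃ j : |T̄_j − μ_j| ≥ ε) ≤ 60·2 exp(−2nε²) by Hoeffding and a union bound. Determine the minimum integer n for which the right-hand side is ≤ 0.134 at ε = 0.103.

Need 2·60·exp(−2nε²) ≤ 0.134, i.e. exp(−2nε²) ≤ 0.134/120.
So 2nε² ≥ ln(120/0.134) = 6.797407.
Hence n ≥ 6.797407/(2·0.103²) = 320.360.
The smallest integer n is 321.

321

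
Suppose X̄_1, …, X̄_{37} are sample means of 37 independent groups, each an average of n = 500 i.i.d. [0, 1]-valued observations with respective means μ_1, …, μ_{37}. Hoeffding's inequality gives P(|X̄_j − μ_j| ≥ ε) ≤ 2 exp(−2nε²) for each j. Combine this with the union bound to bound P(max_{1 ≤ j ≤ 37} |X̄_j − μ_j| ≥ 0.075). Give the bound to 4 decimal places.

Per-experiment Hoeffding bound: 2·exp(−2·500·0.075²) = 2·exp(−5.62500) = 0.0072131.
Union bound over 37 events: 37·0.0072131 = 0.26689.

0.2669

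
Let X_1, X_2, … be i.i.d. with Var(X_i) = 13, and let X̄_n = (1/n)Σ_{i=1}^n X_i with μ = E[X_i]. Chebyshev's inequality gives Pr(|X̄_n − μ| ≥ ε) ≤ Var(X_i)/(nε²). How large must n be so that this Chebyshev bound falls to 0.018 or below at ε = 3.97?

Require 13/(n·3.97²) ≤ 0.018, i.e. n ≥ 13/(0.018·3.97²) = 45.824.
The smallest integer n is 46.

46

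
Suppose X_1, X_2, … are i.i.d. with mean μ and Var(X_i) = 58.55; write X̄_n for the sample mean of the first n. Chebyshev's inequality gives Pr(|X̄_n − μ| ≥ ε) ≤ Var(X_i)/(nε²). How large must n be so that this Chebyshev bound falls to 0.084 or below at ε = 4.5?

Require 58.55/(n·4.5²) ≤ 0.084, i.e. n ≥ 58.55/(0.084·4.5²) = 34.421.
The smallest integer n is 35.

35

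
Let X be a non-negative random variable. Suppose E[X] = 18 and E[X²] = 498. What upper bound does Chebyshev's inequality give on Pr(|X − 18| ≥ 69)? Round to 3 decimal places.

Var(X) = E[X²] − (E[X])² = 498 − 324 = 174.
Chebyshev's inequality: Pr(|X − μ| ≥ t) ≤ Var(X)/t² = 174/4761 = 0.0365.

0.037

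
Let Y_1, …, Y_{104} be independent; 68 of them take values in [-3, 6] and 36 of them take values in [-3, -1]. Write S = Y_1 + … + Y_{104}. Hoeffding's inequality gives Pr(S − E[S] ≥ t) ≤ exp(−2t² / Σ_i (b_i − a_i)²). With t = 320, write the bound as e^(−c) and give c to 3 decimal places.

36.235

Σ(b_i − a_i)² = 68·9² + 36·2² = 5652.
c = 2t² / 5652 = 2·320² / 5652 = 36.2350.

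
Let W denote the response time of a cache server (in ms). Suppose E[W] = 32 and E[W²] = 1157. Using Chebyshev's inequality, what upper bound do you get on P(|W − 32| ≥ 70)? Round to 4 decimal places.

0.0271

Var(W) = E[W²] − (E[W])² = 1157 − 1024 = 133.
Chebyshev's inequality: P(|W − μ| ≥ t) ≤ Var(W)/t² = 133/4900 = 0.0271.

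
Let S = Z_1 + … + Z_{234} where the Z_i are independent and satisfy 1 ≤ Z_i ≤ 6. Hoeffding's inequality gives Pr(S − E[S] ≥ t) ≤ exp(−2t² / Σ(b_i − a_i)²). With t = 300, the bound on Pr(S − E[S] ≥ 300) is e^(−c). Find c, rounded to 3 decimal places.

30.769

Σ(b_i − a_i)² = 234·(5)² = 5850.
c = 2t²/5850 = 2·300²/5850 = 30.7692.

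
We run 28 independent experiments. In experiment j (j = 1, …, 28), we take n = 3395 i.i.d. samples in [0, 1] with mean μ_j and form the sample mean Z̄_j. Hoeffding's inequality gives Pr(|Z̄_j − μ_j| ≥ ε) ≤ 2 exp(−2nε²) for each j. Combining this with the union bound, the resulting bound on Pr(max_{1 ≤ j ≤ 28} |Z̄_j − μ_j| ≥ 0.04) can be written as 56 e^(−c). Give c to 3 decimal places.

Union bound over the 28 events: Pr(max_{1 ≤ j ≤ 28} |Z̄_j − μ_j| ≥ 0.04) ≤ 28·2·exp(−2nε²) = 56 exp(−2·3395·0.04²).
So c = 2·3395·0.04² = 10.8640.

10.864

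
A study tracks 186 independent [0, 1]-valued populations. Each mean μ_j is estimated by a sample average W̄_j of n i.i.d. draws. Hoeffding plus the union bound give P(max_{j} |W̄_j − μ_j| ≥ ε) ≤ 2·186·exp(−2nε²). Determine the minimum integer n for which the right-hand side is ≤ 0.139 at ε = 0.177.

Need 2·186·exp(−2nε²) ≤ 0.139, i.e. exp(−2nε²) ≤ 0.139/372.
So 2nε² ≥ ln(372/0.139) = 7.892175.
Hence n ≥ 7.892175/(2·0.177²) = 125.956.
The smallest integer n is 126.

126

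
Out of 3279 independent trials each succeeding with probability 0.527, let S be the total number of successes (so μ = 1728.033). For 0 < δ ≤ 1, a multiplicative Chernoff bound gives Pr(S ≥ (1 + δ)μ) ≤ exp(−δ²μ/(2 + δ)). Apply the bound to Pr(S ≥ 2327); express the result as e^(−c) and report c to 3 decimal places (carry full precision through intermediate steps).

88.473

Write 2327 = (1 + δ)μ, so δ = 2327/1728.033 − 1 = 0.3466178…
Then the exponent is δ²μ/(2 + δ) = (2327 − μ)² / (μ·(2 + δ)) = 88.473131.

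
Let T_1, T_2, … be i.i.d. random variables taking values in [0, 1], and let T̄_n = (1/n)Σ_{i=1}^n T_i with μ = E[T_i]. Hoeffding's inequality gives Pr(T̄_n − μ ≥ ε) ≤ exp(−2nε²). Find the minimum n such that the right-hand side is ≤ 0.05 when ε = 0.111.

Require exp(−2nε²) ≤ 0.05, i.e. 2nε² ≥ ln(1/0.05) = 2.995732.
So n ≥ 2.995732 / (2·0.111²) = 121.570.
The smallest integer n is 122.

122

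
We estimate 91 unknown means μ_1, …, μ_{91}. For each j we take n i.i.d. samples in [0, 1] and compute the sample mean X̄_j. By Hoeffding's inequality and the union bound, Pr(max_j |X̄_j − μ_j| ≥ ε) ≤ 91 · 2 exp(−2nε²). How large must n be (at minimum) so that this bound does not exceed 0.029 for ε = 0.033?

Need 2·91·exp(−2nε²) ≤ 0.029, i.e. exp(−2nε²) ≤ 0.029/182.
So 2nε² ≥ ln(182/0.029) = 8.744466.
Hence n ≥ 8.744466/(2·0.033²) = 4014.906.
The smallest integer n is 4015.

4015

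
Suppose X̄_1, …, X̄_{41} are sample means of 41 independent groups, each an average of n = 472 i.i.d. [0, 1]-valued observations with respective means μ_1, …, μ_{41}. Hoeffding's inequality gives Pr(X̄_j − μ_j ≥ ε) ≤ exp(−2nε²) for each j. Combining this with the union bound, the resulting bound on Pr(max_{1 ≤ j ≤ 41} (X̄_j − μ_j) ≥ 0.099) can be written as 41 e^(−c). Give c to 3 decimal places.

Union bound over the 41 events: Pr(max_{1 ≤ j ≤ 41} (X̄_j − μ_j) ≥ 0.099) ≤ 41·exp(−2nε²) = 41 exp(−2·472·0.099²).
So c = 2·472·0.099² = 9.2521.

9.252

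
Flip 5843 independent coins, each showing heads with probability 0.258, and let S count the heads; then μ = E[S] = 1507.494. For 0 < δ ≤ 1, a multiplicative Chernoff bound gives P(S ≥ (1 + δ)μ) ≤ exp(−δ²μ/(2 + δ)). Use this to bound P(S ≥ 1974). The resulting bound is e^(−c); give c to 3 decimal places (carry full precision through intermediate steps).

62.510

Write 1974 = (1 + δ)μ, so δ = 1974/1507.494 − 1 = 0.3094579…
Then the exponent is δ²μ/(2 + δ) = (1974 − μ)² / (μ·(2 + δ)) = 62.509902.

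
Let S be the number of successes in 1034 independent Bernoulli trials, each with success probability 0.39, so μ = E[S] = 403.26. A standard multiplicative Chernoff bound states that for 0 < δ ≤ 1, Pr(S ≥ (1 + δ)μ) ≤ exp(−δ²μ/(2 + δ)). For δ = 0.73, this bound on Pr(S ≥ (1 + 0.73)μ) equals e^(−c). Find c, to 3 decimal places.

c = δ²μ/(2 + δ) = 0.73²·403.26/(2 + 0.73) = 78.7169.

78.717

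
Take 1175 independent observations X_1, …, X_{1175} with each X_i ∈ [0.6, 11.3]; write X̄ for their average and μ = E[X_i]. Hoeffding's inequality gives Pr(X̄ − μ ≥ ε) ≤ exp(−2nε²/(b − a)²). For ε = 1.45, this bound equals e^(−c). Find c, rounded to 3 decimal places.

c = 2nε²/(b − a)² = 2·1175·1.45² / 10.7² = 43.1555.

43.156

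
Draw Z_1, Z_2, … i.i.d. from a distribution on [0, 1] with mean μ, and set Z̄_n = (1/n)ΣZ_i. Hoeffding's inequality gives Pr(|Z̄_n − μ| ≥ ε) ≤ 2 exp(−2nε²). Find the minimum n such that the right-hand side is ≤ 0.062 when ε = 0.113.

137

Require 2·exp(−2nε²) ≤ 0.062, i.e. 2nε² ≥ ln(2/0.062) = 3.473768.
So n ≥ 3.473768 / (2·0.113²) = 136.023.
The smallest integer n is 137.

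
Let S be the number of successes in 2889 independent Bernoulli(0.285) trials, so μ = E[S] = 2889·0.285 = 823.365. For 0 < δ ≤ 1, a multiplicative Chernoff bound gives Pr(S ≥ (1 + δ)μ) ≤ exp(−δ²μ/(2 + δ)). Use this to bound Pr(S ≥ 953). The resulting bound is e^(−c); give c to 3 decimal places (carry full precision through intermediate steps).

Write 953 = (1 + δ)μ, so δ = 953/823.365 − 1 = 0.1574454…
Then the exponent is δ²μ/(2 + δ) = (953 − μ)² / (μ·(2 + δ)) = 9.460462.

9.460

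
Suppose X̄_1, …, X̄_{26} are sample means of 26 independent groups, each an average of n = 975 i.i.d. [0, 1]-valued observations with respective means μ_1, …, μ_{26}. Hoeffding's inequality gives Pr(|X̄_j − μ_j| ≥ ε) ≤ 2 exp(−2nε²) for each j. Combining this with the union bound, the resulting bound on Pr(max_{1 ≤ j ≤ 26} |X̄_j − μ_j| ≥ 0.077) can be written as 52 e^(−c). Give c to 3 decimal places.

Union bound over the 26 events: Pr(max_{1 ≤ j ≤ 26} |X̄_j − μ_j| ≥ 0.077) ≤ 26·2·exp(−2nε²) = 52 exp(−2·975·0.077²).
So c = 2·975·0.077² = 11.5616.

11.562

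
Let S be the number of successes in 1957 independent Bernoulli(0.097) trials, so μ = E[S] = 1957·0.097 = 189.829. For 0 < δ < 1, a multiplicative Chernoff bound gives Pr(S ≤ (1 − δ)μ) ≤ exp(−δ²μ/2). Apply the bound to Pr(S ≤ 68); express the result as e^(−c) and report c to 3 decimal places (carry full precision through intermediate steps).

Write 68 = (1 − δ)μ, so δ = 1 − 68/189.829 = 0.6417829…
Then the exponent is δ²μ/2 = (μ − 68)²/(2μ) = 39.093882.

39.094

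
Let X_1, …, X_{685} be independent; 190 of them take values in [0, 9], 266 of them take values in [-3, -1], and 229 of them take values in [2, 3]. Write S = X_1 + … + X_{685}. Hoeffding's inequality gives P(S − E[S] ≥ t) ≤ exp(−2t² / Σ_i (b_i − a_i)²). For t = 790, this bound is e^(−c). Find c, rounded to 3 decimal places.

Σ(b_i − a_i)² = 190·9² + 266·2² + 229·1² = 16683.
c = 2t² / 16683 = 2·790² / 16683 = 74.8187.

74.819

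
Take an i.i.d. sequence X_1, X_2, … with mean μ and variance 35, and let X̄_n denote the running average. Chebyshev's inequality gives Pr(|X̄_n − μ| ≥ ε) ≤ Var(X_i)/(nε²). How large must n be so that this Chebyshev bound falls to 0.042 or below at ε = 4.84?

Require 35/(n·4.84²) ≤ 0.042, i.e. n ≥ 35/(0.042·4.84²) = 35.574.
The smallest integer n is 36.

36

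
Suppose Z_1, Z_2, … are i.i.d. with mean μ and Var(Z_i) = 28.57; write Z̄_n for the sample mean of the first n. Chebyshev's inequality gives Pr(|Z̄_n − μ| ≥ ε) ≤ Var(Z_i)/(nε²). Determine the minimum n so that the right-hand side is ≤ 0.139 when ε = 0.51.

791

Require 28.57/(n·0.51²) ≤ 0.139, i.e. n ≥ 28.57/(0.139·0.51²) = 790.233.
The smallest integer n is 791.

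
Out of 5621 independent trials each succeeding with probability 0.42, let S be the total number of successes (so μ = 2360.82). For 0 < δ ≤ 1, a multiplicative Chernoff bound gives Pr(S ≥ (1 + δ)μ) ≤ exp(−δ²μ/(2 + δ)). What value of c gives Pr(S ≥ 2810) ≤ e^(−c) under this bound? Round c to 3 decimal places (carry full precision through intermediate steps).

39.019

Write 2810 = (1 + δ)μ, so δ = 2810/2360.82 − 1 = 0.1902644…
Then the exponent is δ²μ/(2 + δ) = (2810 − μ)² / (μ·(2 + δ)) = 39.019473.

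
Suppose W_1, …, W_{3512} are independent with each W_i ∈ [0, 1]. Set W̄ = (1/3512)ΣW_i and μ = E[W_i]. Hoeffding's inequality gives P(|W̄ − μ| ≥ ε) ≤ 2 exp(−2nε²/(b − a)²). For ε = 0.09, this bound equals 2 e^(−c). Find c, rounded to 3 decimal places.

56.894

c = 2nε²/(b − a)² = 2·3512·0.09² / 1² = 56.8944.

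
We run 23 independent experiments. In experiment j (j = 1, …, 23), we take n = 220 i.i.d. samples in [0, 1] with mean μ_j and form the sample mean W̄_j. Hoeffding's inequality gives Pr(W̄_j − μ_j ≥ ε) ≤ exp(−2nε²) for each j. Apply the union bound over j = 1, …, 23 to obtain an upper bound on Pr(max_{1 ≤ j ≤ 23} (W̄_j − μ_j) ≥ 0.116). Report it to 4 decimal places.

Per-experiment Hoeffding bound: exp(−2·220·0.116²) = exp(−5.92064) = 0.0026835.
Union bound over 23 events: 23·0.0026835 = 0.06172.

0.0617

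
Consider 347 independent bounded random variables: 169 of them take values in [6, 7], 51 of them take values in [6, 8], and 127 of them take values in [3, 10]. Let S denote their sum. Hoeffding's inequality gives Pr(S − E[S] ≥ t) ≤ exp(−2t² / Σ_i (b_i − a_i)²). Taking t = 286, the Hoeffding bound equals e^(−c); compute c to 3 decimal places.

24.802

Σ(b_i − a_i)² = 169·1² + 51·2² + 127·7² = 6596.
c = 2t² / 6596 = 2·286² / 6596 = 24.8017.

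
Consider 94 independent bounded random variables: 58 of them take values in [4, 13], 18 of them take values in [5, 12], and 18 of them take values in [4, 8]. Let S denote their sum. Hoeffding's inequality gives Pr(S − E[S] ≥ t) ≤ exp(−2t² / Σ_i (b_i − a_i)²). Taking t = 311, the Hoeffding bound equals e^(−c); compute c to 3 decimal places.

32.966

Σ(b_i − a_i)² = 58·9² + 18·7² + 18·4² = 5868.
c = 2t² / 5868 = 2·311² / 5868 = 32.9656.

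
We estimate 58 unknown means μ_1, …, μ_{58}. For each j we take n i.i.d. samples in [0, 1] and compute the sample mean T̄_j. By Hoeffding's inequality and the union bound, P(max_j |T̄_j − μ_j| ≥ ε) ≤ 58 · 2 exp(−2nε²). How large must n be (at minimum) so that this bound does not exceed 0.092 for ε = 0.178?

Need 2·58·exp(−2nε²) ≤ 0.092, i.e. exp(−2nε²) ≤ 0.092/116.
So 2nε² ≥ ln(116/0.092) = 7.139557.
Hence n ≥ 7.139557/(2·0.178²) = 112.668.
The smallest integer n is 113.

113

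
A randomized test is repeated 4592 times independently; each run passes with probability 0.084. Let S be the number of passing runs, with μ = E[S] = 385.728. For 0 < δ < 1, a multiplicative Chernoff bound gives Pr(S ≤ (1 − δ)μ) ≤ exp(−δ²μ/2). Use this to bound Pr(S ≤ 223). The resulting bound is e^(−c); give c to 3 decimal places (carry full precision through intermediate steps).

Write 223 = (1 − δ)μ, so δ = 1 − 223/385.728 = 0.4218724…
Then the exponent is δ²μ/2 = (μ − 223)²/(2μ) = 34.325227.

34.325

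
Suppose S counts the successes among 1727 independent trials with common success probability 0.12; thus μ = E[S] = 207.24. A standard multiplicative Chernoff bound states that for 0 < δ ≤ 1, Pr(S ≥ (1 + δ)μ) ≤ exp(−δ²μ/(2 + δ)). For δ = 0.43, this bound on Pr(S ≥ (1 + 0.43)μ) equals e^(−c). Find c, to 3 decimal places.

c = δ²μ/(2 + δ) = 0.43²·207.24/(2 + 0.43) = 15.7690.

15.769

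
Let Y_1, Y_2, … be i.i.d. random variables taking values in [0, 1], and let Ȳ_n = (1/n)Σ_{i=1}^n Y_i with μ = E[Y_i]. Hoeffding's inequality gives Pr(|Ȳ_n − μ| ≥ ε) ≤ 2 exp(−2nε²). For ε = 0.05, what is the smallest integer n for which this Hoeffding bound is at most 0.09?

Require 2·exp(−2nε²) ≤ 0.09, i.e. 2nε² ≥ ln(2/0.09) = 3.101093.
So n ≥ 3.101093 / (2·0.05²) = 620.219.
The smallest integer n is 621.

621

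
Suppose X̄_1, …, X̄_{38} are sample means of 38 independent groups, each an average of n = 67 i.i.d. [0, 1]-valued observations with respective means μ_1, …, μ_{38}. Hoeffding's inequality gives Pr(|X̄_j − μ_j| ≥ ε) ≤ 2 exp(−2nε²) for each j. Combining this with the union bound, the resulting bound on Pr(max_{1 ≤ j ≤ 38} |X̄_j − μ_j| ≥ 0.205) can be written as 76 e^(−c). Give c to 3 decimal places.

Union bound over the 38 events: Pr(max_{1 ≤ j ≤ 38} |X̄_j − μ_j| ≥ 0.205) ≤ 38·2·exp(−2nε²) = 76 exp(−2·67·0.205²).
So c = 2·67·0.205² = 5.6314.

5.631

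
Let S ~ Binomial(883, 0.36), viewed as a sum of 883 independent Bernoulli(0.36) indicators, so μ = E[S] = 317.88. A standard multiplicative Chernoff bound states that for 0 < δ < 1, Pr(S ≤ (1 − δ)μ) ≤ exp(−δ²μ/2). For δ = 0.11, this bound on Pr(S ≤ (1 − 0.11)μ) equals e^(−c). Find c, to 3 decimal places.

1.923

c = δ²μ/2 = 0.11²·317.88/2 = 1.9232.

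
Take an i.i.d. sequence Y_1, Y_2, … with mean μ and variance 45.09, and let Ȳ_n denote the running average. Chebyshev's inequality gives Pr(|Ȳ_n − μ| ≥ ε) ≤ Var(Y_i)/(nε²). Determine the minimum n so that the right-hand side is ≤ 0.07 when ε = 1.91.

Require 45.09/(n·1.91²) ≤ 0.07, i.e. n ≥ 45.09/(0.07·1.91²) = 176.569.
The smallest integer n is 177.

177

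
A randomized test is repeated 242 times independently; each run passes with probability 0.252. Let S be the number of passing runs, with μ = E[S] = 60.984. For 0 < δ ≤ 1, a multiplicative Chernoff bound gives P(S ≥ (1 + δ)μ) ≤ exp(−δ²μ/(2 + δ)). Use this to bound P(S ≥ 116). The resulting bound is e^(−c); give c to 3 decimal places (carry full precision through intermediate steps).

Write 116 = (1 + δ)μ, so δ = 116/60.984 − 1 = 0.9021383…
Then the exponent is δ²μ/(2 + δ) = (116 − μ)² / (μ·(2 + δ)) = 17.101886.

17.102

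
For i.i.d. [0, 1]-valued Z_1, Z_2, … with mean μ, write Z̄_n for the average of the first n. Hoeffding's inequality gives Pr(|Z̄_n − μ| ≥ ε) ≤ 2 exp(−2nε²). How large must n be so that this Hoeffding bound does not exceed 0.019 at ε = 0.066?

Require 2·exp(−2nε²) ≤ 0.019, i.e. 2nε² ≥ ln(2/0.019) = 4.656463.
So n ≥ 4.656463 / (2·0.066²) = 534.488.
The smallest integer n is 535.

535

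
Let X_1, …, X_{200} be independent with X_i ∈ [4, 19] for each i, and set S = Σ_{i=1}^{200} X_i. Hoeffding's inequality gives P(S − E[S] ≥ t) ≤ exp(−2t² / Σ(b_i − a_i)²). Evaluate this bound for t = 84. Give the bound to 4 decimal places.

Σ(b_i − a_i)² = 200·(15)² = 45000.
Exponent = 2·84²/45000 = 0.3136.
Bound = exp(−0.3136) = 0.73081.

0.7308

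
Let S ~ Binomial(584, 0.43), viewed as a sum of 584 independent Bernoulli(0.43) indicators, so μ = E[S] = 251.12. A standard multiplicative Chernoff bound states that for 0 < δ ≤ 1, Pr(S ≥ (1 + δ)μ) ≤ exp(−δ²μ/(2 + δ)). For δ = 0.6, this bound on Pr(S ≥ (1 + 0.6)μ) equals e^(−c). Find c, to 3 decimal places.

c = δ²μ/(2 + δ) = 0.6²·251.12/(2 + 0.6) = 34.7705.

34.770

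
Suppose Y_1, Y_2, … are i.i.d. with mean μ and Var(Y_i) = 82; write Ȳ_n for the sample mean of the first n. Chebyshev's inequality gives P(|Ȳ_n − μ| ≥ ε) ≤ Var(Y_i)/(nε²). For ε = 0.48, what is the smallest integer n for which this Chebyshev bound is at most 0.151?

Require 82/(n·0.48²) ≤ 0.151, i.e. n ≥ 82/(0.151·0.48²) = 2356.972.
The smallest integer n is 2357.

2357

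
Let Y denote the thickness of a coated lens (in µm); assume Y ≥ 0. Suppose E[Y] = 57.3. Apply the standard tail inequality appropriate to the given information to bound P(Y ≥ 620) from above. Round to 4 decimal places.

Only the mean of a non-negative variable is known, so Markov's inequality is the applicable tail bound.
Markov's inequality: for a non-negative random variable, P(Y ≥ a) ≤ E[Y]/a.
Here E[Y] = 57.3 and a = 620, so the bound is 57.3/620 = 0.0924.

0.0924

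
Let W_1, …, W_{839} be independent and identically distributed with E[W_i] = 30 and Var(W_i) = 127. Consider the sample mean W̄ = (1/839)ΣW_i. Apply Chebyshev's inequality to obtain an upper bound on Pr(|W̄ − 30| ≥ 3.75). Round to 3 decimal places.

Var(W̄) = Var(W_i)/n = 127/839 = 0.15137.
Chebyshev: Pr(|W̄ − 30| ≥ 3.75) ≤ Var(W̄)/(3.75)² = 127/(839·3.75²) = 0.0108.

0.011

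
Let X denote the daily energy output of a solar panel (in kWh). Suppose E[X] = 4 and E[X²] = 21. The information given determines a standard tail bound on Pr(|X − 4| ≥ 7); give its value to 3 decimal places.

The first two moments determine the variance, so Chebyshev's inequality is the sharpest standard bound available.
Var(X) = E[X²] − (E[X])² = 21 − 16 = 5.
Chebyshev's inequality: Pr(|X − μ| ≥ t) ≤ Var(X)/t² = 5/49 = 0.1020.

0.102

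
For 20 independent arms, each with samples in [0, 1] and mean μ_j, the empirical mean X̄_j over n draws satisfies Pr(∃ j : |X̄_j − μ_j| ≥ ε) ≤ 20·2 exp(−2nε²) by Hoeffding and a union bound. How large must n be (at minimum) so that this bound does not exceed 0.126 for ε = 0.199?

73

Need 2·20·exp(−2nε²) ≤ 0.126, i.e. exp(−2nε²) ≤ 0.126/40.
So 2nε² ≥ ln(40/0.126) = 5.760353.
Hence n ≥ 5.760353/(2·0.199²) = 72.730.
The smallest integer n is 73.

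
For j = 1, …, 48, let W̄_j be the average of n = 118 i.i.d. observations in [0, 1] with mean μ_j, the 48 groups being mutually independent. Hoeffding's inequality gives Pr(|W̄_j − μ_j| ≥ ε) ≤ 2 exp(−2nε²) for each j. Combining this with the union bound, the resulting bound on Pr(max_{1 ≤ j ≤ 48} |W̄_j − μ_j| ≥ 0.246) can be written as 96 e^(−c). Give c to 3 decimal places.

14.282

Union bound over the 48 events: Pr(max_{1 ≤ j ≤ 48} |W̄_j − μ_j| ≥ 0.246) ≤ 48·2·exp(−2nε²) = 96 exp(−2·118·0.246²).
So c = 2·118·0.246² = 14.2818.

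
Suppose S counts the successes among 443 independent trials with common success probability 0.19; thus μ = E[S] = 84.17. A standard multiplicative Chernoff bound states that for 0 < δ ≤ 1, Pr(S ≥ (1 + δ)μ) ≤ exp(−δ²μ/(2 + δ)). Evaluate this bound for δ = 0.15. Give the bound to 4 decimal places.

Exponent = δ²μ/(2 + δ) = 0.15²·84.17/2.15 = 0.8808.
Bound = exp(−0.8808) = 0.41443.

0.4144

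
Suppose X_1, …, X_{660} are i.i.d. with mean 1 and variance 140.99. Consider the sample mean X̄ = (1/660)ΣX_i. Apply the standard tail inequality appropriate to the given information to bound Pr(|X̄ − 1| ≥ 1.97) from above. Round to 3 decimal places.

With mean and variance of each term known, Chebyshev's inequality bounds the deviation of the sum (or sample mean).
Var(X̄) = Var(X_i)/n = 140.99/660 = 0.21362.
Chebyshev: Pr(|X̄ − 1| ≥ 1.97) ≤ Var(X̄)/(1.97)² = 140.99/(660·1.97²) = 0.0550.

0.055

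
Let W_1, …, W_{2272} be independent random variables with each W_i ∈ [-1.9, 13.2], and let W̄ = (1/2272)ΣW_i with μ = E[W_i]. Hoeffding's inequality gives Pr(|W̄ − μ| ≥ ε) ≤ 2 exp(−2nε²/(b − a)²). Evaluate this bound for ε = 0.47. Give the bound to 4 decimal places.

0.0245

Exponent: 2nε²/(b − a)² = 2·2272·0.47² / 15.1² = 4.40231.
Bound = 2·exp(−4.40231) = 0.02450.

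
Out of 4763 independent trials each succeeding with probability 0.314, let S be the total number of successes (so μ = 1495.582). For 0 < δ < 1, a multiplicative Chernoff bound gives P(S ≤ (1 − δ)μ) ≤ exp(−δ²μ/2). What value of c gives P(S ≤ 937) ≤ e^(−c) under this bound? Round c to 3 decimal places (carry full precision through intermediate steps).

104.312

Write 937 = (1 − δ)μ, so δ = 1 − 937/1495.582 = 0.373488…
Then the exponent is δ²μ/2 = (μ − 937)²/(2μ) = 104.311850.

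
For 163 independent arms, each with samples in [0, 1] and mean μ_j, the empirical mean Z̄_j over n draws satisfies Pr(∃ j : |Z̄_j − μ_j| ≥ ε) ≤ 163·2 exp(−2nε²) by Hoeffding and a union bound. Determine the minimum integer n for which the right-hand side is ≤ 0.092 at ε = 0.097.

435

Need 2·163·exp(−2nε²) ≤ 0.092, i.e. exp(−2nε²) ≤ 0.092/326.
So 2nε² ≥ ln(326/0.092) = 8.172864.
Hence n ≥ 8.172864/(2·0.097²) = 434.311.
The smallest integer n is 435.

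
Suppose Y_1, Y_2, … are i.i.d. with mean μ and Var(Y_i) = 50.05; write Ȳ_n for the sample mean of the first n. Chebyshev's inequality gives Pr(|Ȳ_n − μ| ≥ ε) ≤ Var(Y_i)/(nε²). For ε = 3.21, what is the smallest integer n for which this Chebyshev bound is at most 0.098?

50

Require 50.05/(n·3.21²) ≤ 0.098, i.e. n ≥ 50.05/(0.098·3.21²) = 49.564.
The smallest integer n is 50.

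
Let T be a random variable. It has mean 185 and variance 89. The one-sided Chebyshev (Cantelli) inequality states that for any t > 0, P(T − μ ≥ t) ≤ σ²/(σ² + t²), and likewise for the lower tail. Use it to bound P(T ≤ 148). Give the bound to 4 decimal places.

Here σ² = 89 and t = 37, so σ² + t² = 1458.
Cantelli's bound: 89/1458 = 0.0610.

0.0610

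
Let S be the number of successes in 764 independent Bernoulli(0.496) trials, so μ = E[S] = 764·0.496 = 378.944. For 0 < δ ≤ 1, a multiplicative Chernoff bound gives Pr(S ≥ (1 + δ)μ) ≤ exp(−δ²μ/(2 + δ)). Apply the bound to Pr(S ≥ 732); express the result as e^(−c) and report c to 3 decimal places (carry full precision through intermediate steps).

Write 732 = (1 + δ)μ, so δ = 732/378.944 − 1 = 0.9316838…
Then the exponent is δ²μ/(2 + δ) = (732 − μ)² / (μ·(2 + δ)) = 112.200560.

112.201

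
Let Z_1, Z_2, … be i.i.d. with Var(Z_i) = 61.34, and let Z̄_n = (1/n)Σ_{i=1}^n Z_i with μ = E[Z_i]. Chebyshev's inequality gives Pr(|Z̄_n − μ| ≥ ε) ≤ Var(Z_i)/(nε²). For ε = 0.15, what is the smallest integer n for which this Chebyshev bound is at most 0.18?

15146

Require 61.34/(n·0.15²) ≤ 0.18, i.e. n ≥ 61.34/(0.18·0.15²) = 15145.679.
The smallest integer n is 15146.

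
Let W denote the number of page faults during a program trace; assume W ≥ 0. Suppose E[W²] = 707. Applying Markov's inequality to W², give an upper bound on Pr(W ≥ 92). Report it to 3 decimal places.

Since W ≥ 0, the event {W ≥ 92} is the same as {W² ≥ 8464}.
Markov's inequality applied to W² gives Pr(W² ≥ 8464) ≤ E[W²]/8464 = 707/8464 = 0.0835.

0.084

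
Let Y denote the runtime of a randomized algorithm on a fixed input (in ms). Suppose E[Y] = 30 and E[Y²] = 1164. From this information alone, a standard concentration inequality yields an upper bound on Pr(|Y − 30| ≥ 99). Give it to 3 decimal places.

The first two moments determine the variance, so Chebyshev's inequality is the sharpest standard bound available.
Var(Y) = E[Y²] − (E[Y])² = 1164 − 900 = 264.
Chebyshev's inequality: Pr(|Y − μ| ≥ t) ≤ Var(Y)/t² = 264/9801 = 0.0269.

0.027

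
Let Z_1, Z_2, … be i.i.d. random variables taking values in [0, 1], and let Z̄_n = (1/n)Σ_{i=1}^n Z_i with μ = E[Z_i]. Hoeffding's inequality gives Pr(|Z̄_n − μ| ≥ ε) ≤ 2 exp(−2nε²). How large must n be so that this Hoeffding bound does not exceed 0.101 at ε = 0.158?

Require 2·exp(−2nε²) ≤ 0.101, i.e. 2nε² ≥ ln(2/0.101) = 2.985782.
So n ≥ 2.985782 / (2·0.158²) = 59.802.
The smallest integer n is 60.

60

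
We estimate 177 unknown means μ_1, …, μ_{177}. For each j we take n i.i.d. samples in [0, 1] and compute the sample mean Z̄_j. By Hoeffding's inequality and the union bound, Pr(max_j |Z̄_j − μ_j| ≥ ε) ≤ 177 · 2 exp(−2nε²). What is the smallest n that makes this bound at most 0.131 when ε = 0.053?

Need 2·177·exp(−2nε²) ≤ 0.131, i.e. exp(−2nε²) ≤ 0.131/354.
So 2nε² ≥ ln(354/0.131) = 7.901855.
Hence n ≥ 7.901855/(2·0.053²) = 1406.525.
The smallest integer n is 1407.

1407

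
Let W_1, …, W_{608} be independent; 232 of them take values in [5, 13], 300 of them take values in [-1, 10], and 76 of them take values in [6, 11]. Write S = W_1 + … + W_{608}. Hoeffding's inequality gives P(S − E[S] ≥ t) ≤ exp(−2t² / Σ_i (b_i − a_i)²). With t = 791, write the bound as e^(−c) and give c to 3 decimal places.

Σ(b_i − a_i)² = 232·8² + 300·11² + 76·5² = 53048.
c = 2t² / 53048 = 2·791² / 53048 = 23.5892.

23.589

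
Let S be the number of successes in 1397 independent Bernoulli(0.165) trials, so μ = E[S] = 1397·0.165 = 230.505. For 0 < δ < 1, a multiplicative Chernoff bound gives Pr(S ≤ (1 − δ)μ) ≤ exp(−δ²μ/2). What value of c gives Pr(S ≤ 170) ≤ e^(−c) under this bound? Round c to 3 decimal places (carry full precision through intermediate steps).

7.941

Write 170 = (1 − δ)μ, so δ = 1 − 170/230.505 = 0.2624889…
Then the exponent is δ²μ/2 = (μ − 170)²/(2μ) = 7.940945.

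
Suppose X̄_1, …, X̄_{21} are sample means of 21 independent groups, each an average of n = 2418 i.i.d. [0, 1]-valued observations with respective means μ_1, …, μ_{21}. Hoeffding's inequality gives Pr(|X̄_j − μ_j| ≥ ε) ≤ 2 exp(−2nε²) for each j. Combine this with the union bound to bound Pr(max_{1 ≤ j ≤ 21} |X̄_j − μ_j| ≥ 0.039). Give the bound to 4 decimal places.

Per-experiment Hoeffding bound: 2·exp(−2·2418·0.039²) = 2·exp(−7.35556) = 0.0012781.
Union bound over 21 events: 21·0.0012781 = 0.02684.

0.0268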